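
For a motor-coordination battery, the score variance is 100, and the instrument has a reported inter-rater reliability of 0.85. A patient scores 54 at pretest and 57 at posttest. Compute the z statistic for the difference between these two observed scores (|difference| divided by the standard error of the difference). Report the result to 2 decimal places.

SD = √100 = 10.0000
SEM = 10.0000*√(1 − 0.8500) ≈ 3.8730
SE_diff = √2 * SEM ≈ 5.4772
z = |54 − 57| / 5.4772 = 3 / 5.4772 ≈ 0.5477

0.55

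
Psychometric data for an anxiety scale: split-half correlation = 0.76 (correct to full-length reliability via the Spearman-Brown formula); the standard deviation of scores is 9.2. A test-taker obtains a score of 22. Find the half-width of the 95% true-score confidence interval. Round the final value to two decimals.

Full-length reliability (Spearman-Brown) = 2(0.76)/(1+0.76) ≈ 0.864
SEM = 9.200 * √(1 − 0.864) = 9.200 * √0.136 ≈ 9.200 * 0.369 ≈ 3.397
Margin = 1.96 * 3.397 ≈ 6.659

6.66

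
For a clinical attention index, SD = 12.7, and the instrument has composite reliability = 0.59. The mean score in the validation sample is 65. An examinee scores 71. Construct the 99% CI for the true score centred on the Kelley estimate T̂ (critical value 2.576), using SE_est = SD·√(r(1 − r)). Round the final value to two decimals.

T̂ = 0.5900(71) + 0.4100(65) ≈ 68.5400
SE_est = 12.7000×√(0.5900×0.4100) ≈ 6.2463
99% CI: 68.5400 ± 16.0904 ≈ (52.4496, 84.6304)

[52.45, 84.63]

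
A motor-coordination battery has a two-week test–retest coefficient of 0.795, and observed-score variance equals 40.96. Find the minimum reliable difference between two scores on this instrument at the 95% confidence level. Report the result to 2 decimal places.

SD = √40.96 ≈ 6.400
SEM = 6.400 * √(1 − 0.795) = 6.400 * √0.205 ≈ 6.400 * 0.453 ≈ 2.898
SE_diff = √2 * SEM ≈ 4.098
Minimum reliable difference = 1.96 * SE_diff ≈ 1.96 * 4.098 ≈ 8.032

8.03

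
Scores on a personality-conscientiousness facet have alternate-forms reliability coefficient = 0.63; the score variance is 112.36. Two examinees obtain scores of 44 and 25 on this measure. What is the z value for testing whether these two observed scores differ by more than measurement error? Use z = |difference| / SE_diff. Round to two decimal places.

2.08

SD = √112.36 = 10.600
SEM = 10.600·√(1 − 0.630) ≈ 6.448
Standard error of the difference = 6.448·√2 ≈ 9.118
z = |44 − 25| / 9.118 = 19 / 9.118 ≈ 2.084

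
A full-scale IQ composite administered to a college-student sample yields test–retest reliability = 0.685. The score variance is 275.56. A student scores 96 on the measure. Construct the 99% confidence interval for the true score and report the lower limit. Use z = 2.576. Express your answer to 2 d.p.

72.00

SD = √275.56 ≃ 16.6000
SEM = 16.6000 * √(1 − 0.6850) = 16.6000 * √0.3150 ≃ 16.6000 * 0.5612 ≃ 9.3167
Margin = 2.576 * 9.3167 ≃ 23.9999
Lower bound: 96 − 23.9999 = 72.0001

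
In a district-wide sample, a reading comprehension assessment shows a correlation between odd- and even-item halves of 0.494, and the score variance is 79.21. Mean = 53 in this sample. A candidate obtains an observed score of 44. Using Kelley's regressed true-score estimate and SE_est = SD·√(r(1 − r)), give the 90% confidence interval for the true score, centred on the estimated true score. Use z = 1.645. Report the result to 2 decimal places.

SD = √79.21 ≈ 8.9000
Spearman-Brown: r = 2(0.494) / (1 + 0.494) = 0.9880 / 1.4940 ≈ 0.6613
T̂ = 0.6613(44) + 0.3387(53) ≈ 47.0482
SE_est = SD × √(r(1 − r)) = 8.9000 × √0.2240 ≈ 8.9000 × 0.4733 ≈ 4.2120
90% CI: 47.0482 ± 6.9288 ≈ (40.1194, 53.9770)

[40.12, 53.98]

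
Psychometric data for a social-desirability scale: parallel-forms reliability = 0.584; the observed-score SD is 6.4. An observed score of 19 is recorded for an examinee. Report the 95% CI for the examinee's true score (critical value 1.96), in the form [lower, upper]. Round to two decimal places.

SEM = 6.40000 * √(1 − 0.58400) = 6.40000 * √0.41600 ≃ 6.40000 * 0.64498 ≃ 4.12788
Margin = 1.96 * 4.12788 ≃ 8.09064
Interval: (10.90936, 27.09064)

[10.91, 27.09]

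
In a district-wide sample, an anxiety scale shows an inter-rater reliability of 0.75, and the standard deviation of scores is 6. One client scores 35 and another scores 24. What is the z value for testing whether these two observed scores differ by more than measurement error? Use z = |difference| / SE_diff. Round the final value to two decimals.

2.59

SEM = 6.00000×√(1 − 0.75000) ≈ 3.00000
SE_diff = SEM × √2 ≈ 3.00000 × 1.41421 ≈ 4.24264
z = 11 / 4.24264 ≈ 2.59272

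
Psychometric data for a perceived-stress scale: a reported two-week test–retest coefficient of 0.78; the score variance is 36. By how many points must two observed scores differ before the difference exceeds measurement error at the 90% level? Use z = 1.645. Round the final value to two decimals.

6.55

SD = √36 ≈ 6.000
SEM = 6.000 * √(1 − 0.780) = 6.000 * √0.220 ≈ 6.000 * 0.469 ≈ 2.814
SE_diff = √2 * SEM ≈ 3.980
Minimum reliable difference = 1.645 * SE_diff ≈ 1.645 * 3.980 ≈ 6.547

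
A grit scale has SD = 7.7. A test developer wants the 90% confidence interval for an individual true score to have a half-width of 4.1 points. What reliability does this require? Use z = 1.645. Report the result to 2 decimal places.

SEM needed = half-width / z = 4.1/1.645 ≈ 2.492
Required reliability = 1 − (SEM/SD)² = 1 − 0.105 ≈ 0.895

0.90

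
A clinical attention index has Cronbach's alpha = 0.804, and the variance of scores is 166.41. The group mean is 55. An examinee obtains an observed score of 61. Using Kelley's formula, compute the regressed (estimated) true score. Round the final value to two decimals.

59.82

Estimated true score = 0.804×61 + (1 − 0.804)×55 ≈ 59.824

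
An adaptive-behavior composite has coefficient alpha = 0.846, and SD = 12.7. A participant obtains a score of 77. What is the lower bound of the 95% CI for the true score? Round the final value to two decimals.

67.23

SEM = 12.700 × √(1 − 0.846) = 12.700 × √0.154 ≈ 12.700 × 0.392 ≈ 4.984
1.96 × SEM ≈ 9.768
Lower bound: 77 − 9.768 = 67.232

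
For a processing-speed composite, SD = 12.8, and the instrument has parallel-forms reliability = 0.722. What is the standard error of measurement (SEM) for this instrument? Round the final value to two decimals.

SEM = 12.8000 × √(1 − 0.7220) = 12.8000 × √0.2780 ≈ 12.8000 × 0.5273 ≈ 6.7489

6.75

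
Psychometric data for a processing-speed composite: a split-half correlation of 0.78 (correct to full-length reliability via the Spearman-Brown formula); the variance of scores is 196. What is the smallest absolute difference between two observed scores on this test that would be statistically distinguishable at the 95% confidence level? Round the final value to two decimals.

σ = 196^(1/2) = 14.000
Full-length reliability (Spearman-Brown) = 2(0.78)/(1+0.78) ≈ 0.876
SEM = 14.000×√(1 − 0.876) ≈ 4.922
SE_diff = SEM × √2 ≈ 4.922 × 1.414 ≈ 6.961
Smallest detectable difference = 1.96×6.961 ≈ 13.643

13.64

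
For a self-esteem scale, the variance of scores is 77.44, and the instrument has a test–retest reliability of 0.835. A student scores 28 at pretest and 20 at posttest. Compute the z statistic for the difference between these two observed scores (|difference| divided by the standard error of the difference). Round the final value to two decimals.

SD = √77.44 ≃ 8.800
SEM = 8.800·√(1 − 0.835) ≃ 3.575
SE_diff = √2 · SEM ≃ 5.055
z = 8 / 5.055 ≃ 1.583

1.58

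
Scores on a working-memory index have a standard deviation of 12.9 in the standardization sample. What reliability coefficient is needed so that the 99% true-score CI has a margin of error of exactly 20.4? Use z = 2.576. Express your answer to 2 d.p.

Required SEM = 20.4 / 2.576 ≃ 7.9193
r = 1 − (7.9193/12.9)² ≃ 1 − 0.3769 ≃ 0.6231

0.62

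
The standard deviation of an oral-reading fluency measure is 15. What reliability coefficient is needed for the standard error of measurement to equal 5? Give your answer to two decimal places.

r = 1 − (SEM / SD)² = 1 − (5.0000 / 15)² ≈ 1 − 0.1111 ≈ 0.8889

0.89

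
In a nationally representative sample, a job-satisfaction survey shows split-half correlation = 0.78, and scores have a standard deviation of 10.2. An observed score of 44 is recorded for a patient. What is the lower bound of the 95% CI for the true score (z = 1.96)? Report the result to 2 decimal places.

r_full = 2·0.78 / (1 + 0.78) ≈ 0.8764
SEM = 10.2000*√(1 − 0.8764) ≈ 3.5859
Margin = 1.96 * 3.5859 ≈ 7.0284
Lower limit = 44 − 7.0284 ≈ 36.9716

36.97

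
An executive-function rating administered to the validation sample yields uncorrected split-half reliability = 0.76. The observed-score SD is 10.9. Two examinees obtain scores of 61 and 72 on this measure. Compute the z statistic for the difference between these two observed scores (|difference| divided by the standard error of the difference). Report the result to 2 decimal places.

Full-length reliability (Spearman-Brown) = 2(0.76)/(1+0.76) ≃ 0.8636
SEM = 10.9000 · √(1 − 0.8636) = 10.9000 · √0.1364 ≃ 10.9000 · 0.3693 ≃ 4.0251
SE_diff = √2 · SEM ≃ 5.6923
z = |61 − 72| / 5.6923 = 11 / 5.6923 ≃ 1.9324

1.93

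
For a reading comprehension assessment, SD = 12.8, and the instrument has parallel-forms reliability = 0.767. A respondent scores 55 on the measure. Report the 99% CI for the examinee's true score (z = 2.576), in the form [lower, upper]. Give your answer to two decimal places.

[39.08, 70.92]

SEM = 12.800 · √(1 − 0.767) = 12.800 · √0.233 ≈ 12.800 · 0.483 ≈ 6.179
2.576 · SEM ≈ 15.916
CI = 55 ± 15.916 → [39.084, 70.916]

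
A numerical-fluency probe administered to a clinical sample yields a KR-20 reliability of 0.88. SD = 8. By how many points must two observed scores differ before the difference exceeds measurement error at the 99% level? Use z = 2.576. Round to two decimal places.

SEM = 8.0000·√(1 − 0.8800) ≈ 2.7713
SE_diff = √2 · SEM ≈ 3.9192
Smallest detectable difference = 2.576·3.9192 ≈ 10.0958

10.10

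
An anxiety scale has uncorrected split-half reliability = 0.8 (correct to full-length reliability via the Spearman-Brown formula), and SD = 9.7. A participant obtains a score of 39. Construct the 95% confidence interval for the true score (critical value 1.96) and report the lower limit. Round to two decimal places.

32.66

Full-length reliability (Spearman-Brown) = 2(0.8)/(1+0.8) ≃ 0.8889
SEM = 9.7000·√(1 − 0.8889) ≃ 3.2333
Margin = 1.96 · 3.2333 ≃ 6.3373
Lower limit = 39 − 6.3373 ≃ 32.6627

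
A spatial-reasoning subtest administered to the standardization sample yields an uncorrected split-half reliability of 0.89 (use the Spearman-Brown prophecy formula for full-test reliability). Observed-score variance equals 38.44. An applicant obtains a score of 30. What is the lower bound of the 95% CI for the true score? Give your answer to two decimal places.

σ = 38.44^(1/2) = 6.2000
Spearman-Brown: r = 2(0.89) / (1 + 0.89) = 1.7800 / 1.8900 ≃ 0.9418
SEM = 6.2000*√(1 − 0.9418) ≃ 1.4957
1.96 * SEM ≃ 2.9317
Lower bound: 30 − 2.9317 = 27.0683

27.07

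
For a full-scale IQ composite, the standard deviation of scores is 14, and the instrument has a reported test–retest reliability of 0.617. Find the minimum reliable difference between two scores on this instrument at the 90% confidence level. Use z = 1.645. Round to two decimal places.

The standard error of measurement is 14.0000·√(1 − 0.6170) ≈ 14.0000·0.6189 ≈ 8.6642.
Standard error of the difference = 8.6642·√2 ≈ 12.2530
Minimum reliable difference = 1.645 · SE_diff ≈ 1.645 · 12.2530 ≈ 20.1562

20.16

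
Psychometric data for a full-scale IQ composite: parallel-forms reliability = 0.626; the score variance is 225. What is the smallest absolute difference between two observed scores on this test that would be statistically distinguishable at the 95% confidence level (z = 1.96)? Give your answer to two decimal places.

SD = √225 = 15.0000
SEM = 15.0000 · √(1 − 0.6260) = 15.0000 · √0.3740 ≈ 15.0000 · 0.6116 ≈ 9.1733
SE_diff = SEM · √2 ≈ 9.1733 · 1.4142 ≈ 12.9730
Minimum reliable difference = 1.96 · SE_diff ≈ 1.96 · 12.9730 ≈ 25.4272

25.43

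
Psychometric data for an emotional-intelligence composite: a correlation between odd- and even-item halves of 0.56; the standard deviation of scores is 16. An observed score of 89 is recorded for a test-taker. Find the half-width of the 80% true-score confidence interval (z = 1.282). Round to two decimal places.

10.89

r_full = 2·0.56 / (1 + 0.56) ≈ 0.7179
The standard error of measurement is 16.0000·√(1 − 0.7179) ≈ 16.0000·0.5311 ≈ 8.4974.
Half-width = 1.282·8.4974 ≈ 10.8936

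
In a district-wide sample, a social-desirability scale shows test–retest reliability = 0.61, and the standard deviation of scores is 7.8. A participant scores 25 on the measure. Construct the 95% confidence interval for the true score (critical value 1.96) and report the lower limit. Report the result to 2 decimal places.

15.45

SEM = 7.8000×√(1 − 0.6100) ≃ 4.8711
1.96 × SEM ≃ 9.5474
Lower bound: 25 − 9.5474 = 15.4526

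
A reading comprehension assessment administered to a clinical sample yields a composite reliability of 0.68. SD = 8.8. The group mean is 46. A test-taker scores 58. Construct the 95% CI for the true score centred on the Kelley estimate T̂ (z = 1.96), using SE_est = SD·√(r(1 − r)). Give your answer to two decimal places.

[46.11, 62.21]

T̂ = r·X + (1 − r)·M = 0.680×58 + 0.320×46 = 39.440 + 14.720 ≃ 54.160
SE_est = 8.800×√(0.680×0.320) ≃ 4.105
CI = 54.160 ± 1.96 × 4.105 → [46.114, 62.206]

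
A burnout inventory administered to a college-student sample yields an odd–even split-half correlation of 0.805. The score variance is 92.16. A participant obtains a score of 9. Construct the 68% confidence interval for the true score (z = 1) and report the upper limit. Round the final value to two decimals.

12.16

SD = √92.16 ≃ 9.6000
Full-length reliability (Spearman-Brown) = 2(0.805)/(1+0.805) ≃ 0.8920
SEM = 9.6000·√(1 − 0.8920) ≃ 3.1554
1 · SEM ≃ 3.1554
Upper bound: 9 + 3.1554 = 12.1554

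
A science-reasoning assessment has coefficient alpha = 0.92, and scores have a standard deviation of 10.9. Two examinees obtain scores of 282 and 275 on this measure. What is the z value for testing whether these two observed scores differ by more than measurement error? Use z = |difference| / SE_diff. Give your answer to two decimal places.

The standard error of measurement is 10.9000*√(1 − 0.9200) ≈ 10.9000*0.2828 ≈ 3.0830.
SE_diff = SEM * √2 ≈ 3.0830 * 1.4142 ≈ 4.3600
z = |282 − 275| / 4.3600 = 7 / 4.3600 ≈ 1.6055

1.61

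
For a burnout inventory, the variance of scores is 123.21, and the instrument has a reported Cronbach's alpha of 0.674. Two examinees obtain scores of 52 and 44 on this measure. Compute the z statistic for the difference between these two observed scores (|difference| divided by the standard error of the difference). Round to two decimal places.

0.89

σ = 123.21^(1/2) = 11.10000
SEM = 11.10000*√(1 − 0.67400) ≈ 6.33770
Standard error of the difference = 6.33770·√2 ≈ 8.96286
z = |52 − 44| / 8.96286 = 8 / 8.96286 ≈ 0.89257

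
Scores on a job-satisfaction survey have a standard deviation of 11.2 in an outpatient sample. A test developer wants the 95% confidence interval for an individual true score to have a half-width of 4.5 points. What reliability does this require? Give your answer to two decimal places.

Required SEM = 4.5 / 1.96 ≈ 2.2959
r = 1 − (2.2959/11.2)² ≈ 1 − 0.0420 ≈ 0.9580

0.96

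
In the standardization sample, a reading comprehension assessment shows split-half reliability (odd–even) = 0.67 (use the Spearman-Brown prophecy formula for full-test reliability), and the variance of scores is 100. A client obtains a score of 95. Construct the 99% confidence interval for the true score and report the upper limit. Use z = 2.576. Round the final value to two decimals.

106.45

SD = √100 ≈ 10.0000
r_full = 2·0.67 / (1 + 0.67) ≈ 0.8024
SEM = 10.0000 * √(1 − 0.8024) = 10.0000 * √0.1976 ≈ 10.0000 * 0.4445 ≈ 4.4453
Margin = 2.576 * 4.4453 ≈ 11.4510
Upper bound: 95 + 11.4510 = 106.4510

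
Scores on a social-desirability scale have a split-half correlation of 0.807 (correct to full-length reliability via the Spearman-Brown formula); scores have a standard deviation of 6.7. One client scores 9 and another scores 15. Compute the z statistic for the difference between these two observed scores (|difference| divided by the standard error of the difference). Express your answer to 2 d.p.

1.94

Full-length reliability (Spearman-Brown) = 2(0.807)/(1+0.807) ≃ 0.89319
The standard error of measurement is 6.70000×√(1 − 0.89319) ≃ 6.70000×0.32681 ≃ 2.18965.
SE_diff = √2 × SEM ≃ 3.09663
z = 6 / 3.09663 ≃ 1.93759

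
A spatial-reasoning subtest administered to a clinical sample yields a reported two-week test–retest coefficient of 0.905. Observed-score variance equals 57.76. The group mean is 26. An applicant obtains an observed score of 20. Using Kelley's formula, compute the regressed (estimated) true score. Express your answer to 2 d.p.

20.57

Estimated true score = 0.9050*20 + (1 − 0.9050)*26 ≈ 20.5700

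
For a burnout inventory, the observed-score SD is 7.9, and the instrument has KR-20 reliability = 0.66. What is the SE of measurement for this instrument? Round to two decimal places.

SEM = 7.9000·√(1 − 0.6600) ≈ 4.6065

4.61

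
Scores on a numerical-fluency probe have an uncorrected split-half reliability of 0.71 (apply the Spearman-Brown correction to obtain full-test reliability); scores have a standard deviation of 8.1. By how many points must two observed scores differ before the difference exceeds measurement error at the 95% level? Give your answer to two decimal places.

9.25

r_full = 2·0.71 / (1 + 0.71) ≈ 0.830
SEM = 8.100 × √(1 − 0.830) = 8.100 × √0.170 ≈ 8.100 × 0.412 ≈ 3.336
Standard error of the difference = 3.336·√2 ≈ 4.717
Smallest detectable difference = 1.96×4.717 ≈ 9.246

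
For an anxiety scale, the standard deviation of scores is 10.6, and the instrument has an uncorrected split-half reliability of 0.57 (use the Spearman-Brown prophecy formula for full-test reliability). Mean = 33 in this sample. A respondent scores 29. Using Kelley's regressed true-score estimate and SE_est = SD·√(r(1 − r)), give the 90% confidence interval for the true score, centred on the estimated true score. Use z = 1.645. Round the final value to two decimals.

[22.32, 37.87]

r_full = 2·0.57 / (1 + 0.57) ≃ 0.726
Estimated true score = 0.726·29 + (1 − 0.726)·33 ≃ 30.096
SE_est = SD · √(r(1 − r)) = 10.600 · √0.199 ≃ 10.600 · 0.446 ≃ 4.727
CI = 30.096 ± 1.645 · 4.727 → [22.319, 37.872]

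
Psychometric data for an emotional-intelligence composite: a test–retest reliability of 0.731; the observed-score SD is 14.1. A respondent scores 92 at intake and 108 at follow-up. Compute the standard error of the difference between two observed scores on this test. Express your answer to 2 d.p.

SEM = 14.1000 · √(1 − 0.7310) = 14.1000 · √0.2690 ≈ 14.1000 · 0.5187 ≈ 7.3130
SE_diff = √2 · SEM ≈ 10.3421

10.34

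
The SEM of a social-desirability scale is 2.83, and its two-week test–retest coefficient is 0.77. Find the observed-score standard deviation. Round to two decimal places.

SD = SEM / √(1 − r) = 2.83 / √0.2300 ≈ 2.83 / 0.4796 ≈ 5.9010

5.90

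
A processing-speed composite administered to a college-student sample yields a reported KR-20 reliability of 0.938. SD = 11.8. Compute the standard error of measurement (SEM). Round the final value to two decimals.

2.94

SEM = 11.800 · √(1 − 0.938) = 11.800 · √0.062 ≃ 11.800 · 0.249 ≃ 2.938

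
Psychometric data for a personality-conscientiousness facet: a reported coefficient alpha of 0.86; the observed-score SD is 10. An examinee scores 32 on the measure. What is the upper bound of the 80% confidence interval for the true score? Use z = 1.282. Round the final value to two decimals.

36.80

SEM = 10.0000·√(1 − 0.8600) ≈ 3.7417
Margin = 1.282 · 3.7417 ≈ 4.7968
Upper bound: 32 + 4.7968 = 36.7968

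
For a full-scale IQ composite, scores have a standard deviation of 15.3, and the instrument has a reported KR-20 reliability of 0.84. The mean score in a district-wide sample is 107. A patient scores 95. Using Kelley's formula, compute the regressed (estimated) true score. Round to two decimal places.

T̂ = r·X + (1 − r)·M = 0.8400·95 + 0.1600·107 = 79.8000 + 17.1200 ≈ 96.9200

96.92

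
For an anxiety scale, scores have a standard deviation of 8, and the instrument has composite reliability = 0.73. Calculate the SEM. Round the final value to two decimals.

4.16

SEM = 8.0000 · √(1 − 0.7300) = 8.0000 · √0.2700 ≃ 8.0000 · 0.5196 ≃ 4.1569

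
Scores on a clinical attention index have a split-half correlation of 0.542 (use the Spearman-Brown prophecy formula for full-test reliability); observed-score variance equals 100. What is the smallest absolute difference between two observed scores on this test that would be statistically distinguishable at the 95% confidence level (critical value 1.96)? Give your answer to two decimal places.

σ = 100^(1/2) = 10.0000
Full-length reliability (Spearman-Brown) = 2(0.542)/(1+0.542) ≈ 0.7030
SEM = 10.0000*√(1 − 0.7030) ≈ 5.4499
Standard error of the difference = 5.4499·√2 ≈ 7.7074
Smallest detectable difference = 1.96*7.7074 ≈ 15.1064

15.11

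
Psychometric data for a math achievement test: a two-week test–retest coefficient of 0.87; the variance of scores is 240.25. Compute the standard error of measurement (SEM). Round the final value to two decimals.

5.59

σ = 240.25^(1/2) = 15.500
SEM = 15.500 * √(1 − 0.870) = 15.500 * √0.130 ≈ 15.500 * 0.361 ≈ 5.589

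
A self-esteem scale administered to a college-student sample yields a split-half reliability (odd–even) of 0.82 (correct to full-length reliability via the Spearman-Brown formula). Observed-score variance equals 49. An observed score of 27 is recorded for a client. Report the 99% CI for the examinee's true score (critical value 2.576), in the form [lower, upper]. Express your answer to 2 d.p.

[21.33, 32.67]

SD = √49 ≃ 7.000
r_full = 2·0.82 / (1 + 0.82) ≃ 0.901
The standard error of measurement is 7.000*√(1 − 0.901) ≃ 7.000*0.314 ≃ 2.201.
2.576 * SEM ≃ 5.671
99% CI: 27 ± 5.671 = [21.329, 32.671]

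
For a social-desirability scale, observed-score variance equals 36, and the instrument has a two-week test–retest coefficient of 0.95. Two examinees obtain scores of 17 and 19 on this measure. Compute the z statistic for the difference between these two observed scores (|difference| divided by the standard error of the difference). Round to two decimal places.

1.05

SD = √36 = 6.000
The standard error of measurement is 6.000·√(1 − 0.950) ≃ 6.000·0.224 ≃ 1.342.
SE_diff = √2 · SEM ≃ 1.897
z = 2 / 1.897 ≃ 1.054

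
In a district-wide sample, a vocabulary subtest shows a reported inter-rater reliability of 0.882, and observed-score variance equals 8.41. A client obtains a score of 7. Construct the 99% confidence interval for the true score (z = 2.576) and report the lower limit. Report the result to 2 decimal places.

SD = √8.41 = 2.90000
The standard error of measurement is 2.90000×√(1 − 0.88200) ≈ 2.90000×0.34351 ≈ 0.99618.
2.576 × SEM ≈ 2.56617
Lower limit = 7 − 2.56617 ≈ 4.43383

4.43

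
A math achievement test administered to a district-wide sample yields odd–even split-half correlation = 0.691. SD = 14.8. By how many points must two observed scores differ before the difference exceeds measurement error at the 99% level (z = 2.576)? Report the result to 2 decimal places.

23.05

Spearman-Brown: r = 2(0.691) / (1 + 0.691) = 1.3820 / 1.6910 ≈ 0.8173
The standard error of measurement is 14.8000×√(1 − 0.8173) ≈ 14.8000×0.4275 ≈ 6.3266.
SE_diff = SEM × √2 ≈ 6.3266 × 1.4142 ≈ 8.9471
Smallest detectable difference = 2.576×8.9471 ≈ 23.0478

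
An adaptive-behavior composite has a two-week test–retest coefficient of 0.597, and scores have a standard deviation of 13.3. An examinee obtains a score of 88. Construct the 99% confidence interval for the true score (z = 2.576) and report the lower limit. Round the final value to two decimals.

SEM = 13.30000 · √(1 − 0.59700) = 13.30000 · √0.40300 ≃ 13.30000 · 0.63482 ≃ 8.44314
Margin = 2.576 · 8.44314 ≃ 21.74954
Lower limit = 88 − 21.74954 ≃ 66.25046

66.25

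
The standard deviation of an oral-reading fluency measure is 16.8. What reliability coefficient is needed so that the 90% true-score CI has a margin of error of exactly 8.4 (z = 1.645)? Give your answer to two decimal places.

0.91

Required SEM = 8.4 / 1.645 ≈ 5.106
r = 1 − (5.106/16.8)² ≈ 1 − 0.092 ≈ 0.908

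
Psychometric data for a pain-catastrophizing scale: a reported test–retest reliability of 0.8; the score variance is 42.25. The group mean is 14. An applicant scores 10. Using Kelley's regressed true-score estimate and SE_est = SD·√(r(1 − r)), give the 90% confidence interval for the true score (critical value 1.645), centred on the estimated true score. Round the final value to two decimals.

SD = √42.25 ≈ 6.500
T̂ = r·X + (1 − r)·M = 0.800·10 + 0.200·14 = 8.000 + 2.800 ≈ 10.800
SE_est = SD · √(r(1 − r)) = 6.500 · √0.160 ≈ 6.500 · 0.400 ≈ 2.600
90% CI: 10.800 ± 4.277 ≈ (6.523, 15.077)

[6.52, 15.08]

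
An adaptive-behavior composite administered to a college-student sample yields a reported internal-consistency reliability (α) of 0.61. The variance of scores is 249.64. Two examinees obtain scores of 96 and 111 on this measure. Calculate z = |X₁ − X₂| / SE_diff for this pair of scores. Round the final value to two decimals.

1.07

SD = √249.64 = 15.80000
SEM = 15.80000 · √(1 − 0.61000) = 15.80000 · √0.39000 ≈ 15.80000 · 0.62450 ≈ 9.86710
SE_diff = √2 · SEM ≈ 13.95418
z = 15 / 13.95418 ≈ 1.07495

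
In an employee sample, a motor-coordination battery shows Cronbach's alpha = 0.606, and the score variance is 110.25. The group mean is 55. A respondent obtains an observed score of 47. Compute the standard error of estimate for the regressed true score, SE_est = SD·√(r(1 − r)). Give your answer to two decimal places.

5.13

SD = √110.25 ≃ 10.5000
SE_est = SD × √(r(1 − r)) = 10.5000 × √0.2388 ≃ 10.5000 × 0.4886 ≃ 5.1307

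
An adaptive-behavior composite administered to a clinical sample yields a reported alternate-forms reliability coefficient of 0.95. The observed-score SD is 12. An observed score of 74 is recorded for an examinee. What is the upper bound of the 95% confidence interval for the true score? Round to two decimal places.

79.26

SEM = 12.0000 * √(1 − 0.9500) = 12.0000 * √0.0500 ≈ 12.0000 * 0.2236 ≈ 2.6833
Margin = 1.96 * 2.6833 ≈ 5.2592
Upper limit = 74 + 5.2592 ≈ 79.2592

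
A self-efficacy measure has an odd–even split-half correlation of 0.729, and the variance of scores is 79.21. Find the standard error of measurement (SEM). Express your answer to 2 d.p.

3.52

SD = √79.21 ≈ 8.900
Spearman-Brown: r = 2(0.729) / (1 + 0.729) = 1.458 / 1.729 ≈ 0.843
SEM = 8.900*√(1 − 0.843) ≈ 3.524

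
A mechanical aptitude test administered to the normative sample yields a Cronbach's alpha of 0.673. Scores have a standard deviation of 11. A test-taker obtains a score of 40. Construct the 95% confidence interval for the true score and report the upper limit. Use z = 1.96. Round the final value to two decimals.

52.33

SEM = 11.0000×√(1 − 0.6730) ≈ 6.2902
Half-width = 1.96×6.2902 ≈ 12.3289
Upper limit = 40 + 12.3289 ≈ 52.3289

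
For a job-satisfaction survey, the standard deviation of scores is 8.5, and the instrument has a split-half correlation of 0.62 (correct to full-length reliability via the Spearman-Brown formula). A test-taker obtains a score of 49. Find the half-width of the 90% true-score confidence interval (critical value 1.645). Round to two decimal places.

6.77

r_full = 2·0.62 / (1 + 0.62) ≈ 0.7654
SEM = 8.5000 * √(1 − 0.7654) = 8.5000 * √0.2346 ≈ 8.5000 * 0.4843 ≈ 4.1167
1.645 * SEM ≈ 6.7720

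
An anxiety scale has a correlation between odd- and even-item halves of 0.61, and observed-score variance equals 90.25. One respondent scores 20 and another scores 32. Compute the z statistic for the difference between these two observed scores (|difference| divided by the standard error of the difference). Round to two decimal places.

σ = 90.25^(1/2) = 9.50000
Full-length reliability (Spearman-Brown) = 2(0.61)/(1+0.61) ≈ 0.75776
The standard error of measurement is 9.50000×√(1 − 0.75776) ≈ 9.50000×0.49217 ≈ 4.67566.
Standard error of the difference = 4.67566·√2 ≈ 6.61238
z = |20 − 32| / 6.61238 = 12 / 6.61238 ≈ 1.81478

1.81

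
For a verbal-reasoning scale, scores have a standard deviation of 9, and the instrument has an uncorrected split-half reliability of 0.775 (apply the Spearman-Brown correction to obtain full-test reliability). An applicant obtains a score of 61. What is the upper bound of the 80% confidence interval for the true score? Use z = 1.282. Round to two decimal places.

Full-length reliability (Spearman-Brown) = 2(0.775)/(1+0.775) ≈ 0.8732
The standard error of measurement is 9.0000*√(1 − 0.8732) ≈ 9.0000*0.3560 ≈ 3.2043.
Margin = 1.282 * 3.2043 ≈ 4.1079
Upper limit = 61 + 4.1079 ≈ 65.1079

65.11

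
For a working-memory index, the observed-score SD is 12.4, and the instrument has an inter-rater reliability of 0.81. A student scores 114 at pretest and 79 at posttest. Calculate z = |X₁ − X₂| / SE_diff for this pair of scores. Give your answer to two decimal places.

4.58

The standard error of measurement is 12.400*√(1 − 0.810) ≈ 12.400*0.436 ≈ 5.405.
SE_diff = SEM * √2 ≈ 5.405 * 1.414 ≈ 7.644
z = 35 / 7.644 ≈ 4.579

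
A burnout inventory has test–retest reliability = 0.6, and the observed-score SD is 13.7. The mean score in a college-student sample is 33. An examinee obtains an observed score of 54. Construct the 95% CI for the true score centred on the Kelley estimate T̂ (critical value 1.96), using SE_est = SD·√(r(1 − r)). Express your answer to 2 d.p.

T̂ = 0.60000(54) + 0.40000(33) ≈ 45.60000
SE_est = 13.70000·√[r(1 − r)] ≈ 6.71160
CI = 45.60000 ± 1.96 * 6.71160 → [32.44526, 58.75474]

[32.45, 58.75]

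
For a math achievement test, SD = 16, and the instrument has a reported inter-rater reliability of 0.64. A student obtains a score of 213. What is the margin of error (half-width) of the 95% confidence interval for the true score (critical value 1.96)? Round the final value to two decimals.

SEM = 16.00000 * √(1 − 0.64000) = 16.00000 * √0.36000 ≈ 16.00000 * 0.60000 ≈ 9.60000
1.96 * SEM ≈ 18.81600

18.82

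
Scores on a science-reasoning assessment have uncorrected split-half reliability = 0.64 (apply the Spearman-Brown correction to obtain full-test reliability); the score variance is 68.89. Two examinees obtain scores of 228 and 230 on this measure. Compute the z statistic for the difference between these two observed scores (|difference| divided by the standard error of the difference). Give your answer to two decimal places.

0.36

σ = 68.89^(1/2) = 8.3000
Spearman-Brown: r = 2(0.64) / (1 + 0.64) = 1.2800 / 1.6400 ≃ 0.7805
SEM = 8.3000 × √(1 − 0.7805) = 8.3000 × √0.2195 ≃ 8.3000 × 0.4685 ≃ 3.8887
SE_diff = √2 × SEM ≃ 5.4995
z = |228 − 230| / 5.4995 = 2 / 5.4995 ≃ 0.3637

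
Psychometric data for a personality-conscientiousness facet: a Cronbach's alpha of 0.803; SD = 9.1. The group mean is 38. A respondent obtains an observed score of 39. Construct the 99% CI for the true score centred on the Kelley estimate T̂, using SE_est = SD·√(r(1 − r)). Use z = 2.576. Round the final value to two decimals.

[29.48, 48.13]

Estimated true score = 0.8030*39 + (1 − 0.8030)*38 ≈ 38.8030
SE_est = 9.1000*√(0.8030*0.1970) ≈ 3.6194
CI = 38.8030 ± 2.576 * 3.6194 → [29.4795, 48.1265]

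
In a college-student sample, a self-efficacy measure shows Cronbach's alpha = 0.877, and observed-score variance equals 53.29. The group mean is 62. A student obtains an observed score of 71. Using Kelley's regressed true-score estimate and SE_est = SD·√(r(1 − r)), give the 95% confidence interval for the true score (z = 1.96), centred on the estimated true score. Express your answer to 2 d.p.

[65.19, 74.59]

SD = √53.29 ≃ 7.300
T̂ = 0.877(71) + 0.123(62) ≃ 69.893
SE_est = SD × √(r(1 − r)) = 7.300 × √0.108 ≃ 7.300 × 0.328 ≃ 2.398
CI = 69.893 ± 1.96 × 2.398 → [65.194, 74.592]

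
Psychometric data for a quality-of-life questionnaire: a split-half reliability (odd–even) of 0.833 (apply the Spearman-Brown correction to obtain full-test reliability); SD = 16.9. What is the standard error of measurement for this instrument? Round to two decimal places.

Full-length reliability (Spearman-Brown) = 2(0.833)/(1+0.833) ≈ 0.90889
The standard error of measurement is 16.90000·√(1 − 0.90889) ≈ 16.90000·0.30184 ≈ 5.10110.

5.10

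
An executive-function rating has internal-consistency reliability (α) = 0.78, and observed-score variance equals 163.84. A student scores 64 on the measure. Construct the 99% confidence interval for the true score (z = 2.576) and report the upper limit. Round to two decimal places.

SD = √163.84 ≈ 12.80000
The standard error of measurement is 12.80000·√(1 − 0.78000) ≈ 12.80000·0.46904 ≈ 6.00373.
2.576 · SEM ≈ 15.46561
Upper limit = 64 + 15.46561 ≈ 79.46561

79.47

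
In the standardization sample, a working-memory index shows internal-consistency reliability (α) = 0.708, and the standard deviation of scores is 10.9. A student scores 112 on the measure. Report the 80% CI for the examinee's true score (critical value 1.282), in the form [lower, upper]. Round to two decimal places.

[104.45, 119.55]

SEM = 10.9000×√(1 − 0.7080) ≈ 5.8900
Half-width = 1.282×5.8900 ≈ 7.5510
80% CI: 112 ± 7.5510 = [104.4490, 119.5510]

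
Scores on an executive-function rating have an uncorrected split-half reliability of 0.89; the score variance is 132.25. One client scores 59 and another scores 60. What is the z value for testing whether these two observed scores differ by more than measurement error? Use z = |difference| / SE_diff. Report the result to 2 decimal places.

SD = √132.25 = 11.50000
Full-length reliability (Spearman-Brown) = 2(0.89)/(1+0.89) ≈ 0.94180
SEM = 11.50000*√(1 − 0.94180) ≈ 2.77436
SE_diff = √2 * SEM ≈ 3.92354
z = |59 − 60| / 3.92354 = 1 / 3.92354 ≈ 0.25487

0.25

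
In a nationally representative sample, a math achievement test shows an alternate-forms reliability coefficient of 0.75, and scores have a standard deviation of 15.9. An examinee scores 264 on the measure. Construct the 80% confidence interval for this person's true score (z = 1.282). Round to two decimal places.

[253.81, 274.19]

The standard error of measurement is 15.9000*√(1 − 0.7500) ≈ 15.9000*0.5000 ≈ 7.9500.
Half-width = 1.282*7.9500 ≈ 10.1919
80% CI: 264 ± 10.1919 = [253.8081, 274.1919]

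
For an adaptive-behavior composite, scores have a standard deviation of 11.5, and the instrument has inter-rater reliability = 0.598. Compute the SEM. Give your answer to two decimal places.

SEM = 11.500 * √(1 − 0.598) = 11.500 * √0.402 ≈ 11.500 * 0.634 ≈ 7.291

7.29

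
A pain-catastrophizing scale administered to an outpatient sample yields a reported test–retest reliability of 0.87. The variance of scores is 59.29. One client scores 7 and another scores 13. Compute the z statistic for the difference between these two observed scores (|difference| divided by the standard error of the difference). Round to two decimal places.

1.53

σ = 59.29^(1/2) = 7.70000
SEM = 7.70000·√(1 − 0.87000) ≈ 2.77627
Standard error of the difference = 2.77627·√2 ≈ 3.92625
z = |7 − 13| / 3.92625 = 6 / 3.92625 ≈ 1.52818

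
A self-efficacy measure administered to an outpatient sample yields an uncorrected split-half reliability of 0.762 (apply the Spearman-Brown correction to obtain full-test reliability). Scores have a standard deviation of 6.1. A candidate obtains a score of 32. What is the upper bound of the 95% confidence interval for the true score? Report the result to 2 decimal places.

36.39

r_full = 2·0.762 / (1 + 0.762) ≈ 0.86493
The standard error of measurement is 6.10000*√(1 − 0.86493) ≈ 6.10000*0.36752 ≈ 2.24190.
Half-width = 1.96*2.24190 ≈ 4.39412
Upper bound: 32 + 4.39412 = 36.39412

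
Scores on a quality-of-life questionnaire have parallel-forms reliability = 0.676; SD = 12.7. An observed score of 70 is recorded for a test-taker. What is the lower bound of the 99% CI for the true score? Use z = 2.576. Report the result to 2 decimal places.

51.38

SEM = 12.700*√(1 − 0.676) ≈ 7.229
Half-width = 2.576*7.229 ≈ 18.622
Lower bound: 70 − 18.622 = 51.378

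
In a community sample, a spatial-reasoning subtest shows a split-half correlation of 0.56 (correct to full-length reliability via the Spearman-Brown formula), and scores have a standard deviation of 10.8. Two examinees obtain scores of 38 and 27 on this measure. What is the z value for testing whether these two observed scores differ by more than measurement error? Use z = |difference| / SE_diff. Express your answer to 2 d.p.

Full-length reliability (Spearman-Brown) = 2(0.56)/(1+0.56) ≈ 0.718
The standard error of measurement is 10.800*√(1 − 0.718) ≈ 10.800*0.531 ≈ 5.736.
SE_diff = SEM * √2 ≈ 5.736 * 1.414 ≈ 8.112
z = 11 / 8.112 ≈ 1.356

1.36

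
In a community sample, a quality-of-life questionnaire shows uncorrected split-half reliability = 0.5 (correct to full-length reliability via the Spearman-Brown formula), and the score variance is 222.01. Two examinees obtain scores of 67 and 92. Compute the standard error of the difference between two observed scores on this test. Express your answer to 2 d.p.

SD = √222.01 = 14.90000
Full-length reliability (Spearman-Brown) = 2(0.5)/(1+0.5) ≃ 0.66667
SEM = 14.90000*√(1 − 0.66667) ≃ 8.60252
SE_diff = SEM * √2 ≃ 8.60252 * 1.41421 ≃ 12.16580

12.17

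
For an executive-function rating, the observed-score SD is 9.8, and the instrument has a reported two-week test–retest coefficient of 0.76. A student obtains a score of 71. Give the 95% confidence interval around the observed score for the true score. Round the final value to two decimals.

[61.59, 80.41]

SEM = 9.800×√(1 − 0.760) ≈ 4.801
Half-width = 1.96×4.801 ≈ 9.410
95% CI: 71 ± 9.410 = [61.590, 80.410]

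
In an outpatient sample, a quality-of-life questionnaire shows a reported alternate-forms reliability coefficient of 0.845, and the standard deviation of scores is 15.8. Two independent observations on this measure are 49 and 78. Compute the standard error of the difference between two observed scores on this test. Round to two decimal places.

SEM = 15.800 × √(1 − 0.845) = 15.800 × √0.155 ≈ 15.800 × 0.394 ≈ 6.220
Standard error of the difference = 6.220·√2 ≈ 8.797

8.80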